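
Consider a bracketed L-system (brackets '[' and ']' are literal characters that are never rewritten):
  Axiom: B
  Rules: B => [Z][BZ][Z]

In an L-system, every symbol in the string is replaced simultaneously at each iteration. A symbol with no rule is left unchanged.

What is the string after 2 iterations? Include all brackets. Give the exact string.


Answer: [Z][[Z][BZ][Z]Z][Z]

Derivation:
Step 0: B
Step 1: [Z][BZ][Z]
Step 2: [Z][[Z][BZ][Z]Z][Z]


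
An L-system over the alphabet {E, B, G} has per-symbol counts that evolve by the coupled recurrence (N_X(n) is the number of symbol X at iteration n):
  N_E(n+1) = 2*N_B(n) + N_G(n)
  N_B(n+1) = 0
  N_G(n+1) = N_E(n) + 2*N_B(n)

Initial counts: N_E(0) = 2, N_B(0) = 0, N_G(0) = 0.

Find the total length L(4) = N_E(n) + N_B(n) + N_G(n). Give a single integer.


Step 0: N_E=2, N_B=0, N_G=0, L=2
Step 1: N_E=0, N_B=0, N_G=2, L=2
Step 2: N_E=2, N_B=0, N_G=0, L=2
Step 3: N_E=0, N_B=0, N_G=2, L=2
Step 4: N_E=2, N_B=0, N_G=0, L=2

Answer: 2


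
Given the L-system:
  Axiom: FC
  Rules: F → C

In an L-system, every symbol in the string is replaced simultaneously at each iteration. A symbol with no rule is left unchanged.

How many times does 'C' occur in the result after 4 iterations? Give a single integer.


Answer: 2

Derivation:
Step 0: FC  (1 'C')
Step 1: CC  (2 'C')
Step 2: CC  (2 'C')
Step 3: CC  (2 'C')
Step 4: CC  (2 'C')


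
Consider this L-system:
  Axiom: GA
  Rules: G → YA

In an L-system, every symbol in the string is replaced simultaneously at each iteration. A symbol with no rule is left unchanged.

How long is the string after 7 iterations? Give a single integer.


Step 0: length = 2
Step 1: length = 3
Step 2: length = 3
Step 3: length = 3
Step 4: length = 3
Step 5: length = 3
Step 6: length = 3
Step 7: length = 3

Answer: 3


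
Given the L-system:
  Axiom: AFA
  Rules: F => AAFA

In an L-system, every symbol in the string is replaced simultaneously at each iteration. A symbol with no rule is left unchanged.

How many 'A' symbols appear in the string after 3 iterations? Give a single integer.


Answer: 11

Derivation:
Step 0: AFA  (2 'A')
Step 1: AAAFAA  (5 'A')
Step 2: AAAAAFAAA  (8 'A')
Step 3: AAAAAAAFAAAA  (11 'A')


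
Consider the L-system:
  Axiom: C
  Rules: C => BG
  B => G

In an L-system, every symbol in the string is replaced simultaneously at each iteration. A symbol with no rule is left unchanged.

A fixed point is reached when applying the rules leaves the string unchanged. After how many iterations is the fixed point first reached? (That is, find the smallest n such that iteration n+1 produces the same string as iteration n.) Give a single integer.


Answer: 2

Derivation:
Step 0: C
Step 1: BG
Step 2: GG
Step 3: GG  (unchanged — fixed point at step 2)


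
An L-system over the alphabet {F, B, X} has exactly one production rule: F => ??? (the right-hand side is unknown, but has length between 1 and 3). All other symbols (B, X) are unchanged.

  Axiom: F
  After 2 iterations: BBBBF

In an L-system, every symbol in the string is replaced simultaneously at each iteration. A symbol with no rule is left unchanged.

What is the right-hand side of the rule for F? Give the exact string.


Answer: BBF

Derivation:
Trying F => BBF:
  Step 0: F
  Step 1: BBF
  Step 2: BBBBF
Matches the given result.


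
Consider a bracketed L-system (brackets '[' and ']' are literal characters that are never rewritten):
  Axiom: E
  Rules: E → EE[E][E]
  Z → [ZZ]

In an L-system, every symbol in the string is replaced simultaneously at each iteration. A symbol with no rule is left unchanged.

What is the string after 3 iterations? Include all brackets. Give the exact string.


Answer: EE[E][E]EE[E][E][EE[E][E]][EE[E][E]]EE[E][E]EE[E][E][EE[E][E]][EE[E][E]][EE[E][E]EE[E][E][EE[E][E]][EE[E][E]]][EE[E][E]EE[E][E][EE[E][E]][EE[E][E]]]

Derivation:
Step 0: E
Step 1: EE[E][E]
Step 2: EE[E][E]EE[E][E][EE[E][E]][EE[E][E]]
Step 3: EE[E][E]EE[E][E][EE[E][E]][EE[E][E]]EE[E][E]EE[E][E][EE[E][E]][EE[E][E]][EE[E][E]EE[E][E][EE[E][E]][EE[E][E]]][EE[E][E]EE[E][E][EE[E][E]][EE[E][E]]]


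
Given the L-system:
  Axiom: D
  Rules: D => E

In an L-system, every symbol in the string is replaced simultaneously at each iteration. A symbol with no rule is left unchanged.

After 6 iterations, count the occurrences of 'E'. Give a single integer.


Step 0: D  (0 'E')
Step 1: E  (1 'E')
Step 2: E  (1 'E')
Step 3: E  (1 'E')
Step 4: E  (1 'E')
Step 5: E  (1 'E')
Step 6: E  (1 'E')

Answer: 1


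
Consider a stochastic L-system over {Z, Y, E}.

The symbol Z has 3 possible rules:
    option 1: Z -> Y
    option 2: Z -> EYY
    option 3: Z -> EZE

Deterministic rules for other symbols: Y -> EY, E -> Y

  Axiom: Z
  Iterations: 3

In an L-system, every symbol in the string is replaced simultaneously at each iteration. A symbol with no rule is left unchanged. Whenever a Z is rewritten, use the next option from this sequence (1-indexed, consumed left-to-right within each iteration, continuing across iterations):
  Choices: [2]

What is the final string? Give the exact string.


Answer: EYYEYYEY

Derivation:
Step 0: Z
Step 1: EYY  (used choices [2])
Step 2: YEYEY  (used choices [])
Step 3: EYYEYYEY  (used choices [])


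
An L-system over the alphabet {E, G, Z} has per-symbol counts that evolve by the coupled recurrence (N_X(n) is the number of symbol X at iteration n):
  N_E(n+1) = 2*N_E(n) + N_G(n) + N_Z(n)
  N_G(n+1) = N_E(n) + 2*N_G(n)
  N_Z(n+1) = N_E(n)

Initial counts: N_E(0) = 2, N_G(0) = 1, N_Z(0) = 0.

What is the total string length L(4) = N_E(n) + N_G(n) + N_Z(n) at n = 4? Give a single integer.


Step 0: N_E=2, N_G=1, N_Z=0, L=3
Step 1: N_E=5, N_G=4, N_Z=2, L=11
Step 2: N_E=16, N_G=13, N_Z=5, L=34
Step 3: N_E=50, N_G=42, N_Z=16, L=108
Step 4: N_E=158, N_G=134, N_Z=50, L=342

Answer: 342


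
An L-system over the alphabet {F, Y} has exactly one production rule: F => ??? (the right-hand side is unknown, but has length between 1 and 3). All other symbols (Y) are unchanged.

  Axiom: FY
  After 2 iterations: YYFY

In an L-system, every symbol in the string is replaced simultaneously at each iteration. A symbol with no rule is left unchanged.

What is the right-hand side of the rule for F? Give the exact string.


Trying F => YF:
  Step 0: FY
  Step 1: YFY
  Step 2: YYFY
Matches the given result.

Answer: YF


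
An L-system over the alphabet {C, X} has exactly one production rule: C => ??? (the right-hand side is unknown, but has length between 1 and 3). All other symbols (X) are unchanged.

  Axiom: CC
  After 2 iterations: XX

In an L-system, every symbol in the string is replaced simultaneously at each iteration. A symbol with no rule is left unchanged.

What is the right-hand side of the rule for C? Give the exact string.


Answer: X

Derivation:
Trying C => X:
  Step 0: CC
  Step 1: XX
  Step 2: XX
Matches the given result.


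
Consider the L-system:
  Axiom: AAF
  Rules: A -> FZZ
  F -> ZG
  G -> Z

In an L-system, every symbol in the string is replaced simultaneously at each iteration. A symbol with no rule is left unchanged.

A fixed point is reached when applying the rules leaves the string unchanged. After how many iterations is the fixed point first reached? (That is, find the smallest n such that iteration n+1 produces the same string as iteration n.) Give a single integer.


Step 0: AAF
Step 1: FZZFZZZG
Step 2: ZGZZZGZZZZ
Step 3: ZZZZZZZZZZ
Step 4: ZZZZZZZZZZ  (unchanged — fixed point at step 3)

Answer: 3


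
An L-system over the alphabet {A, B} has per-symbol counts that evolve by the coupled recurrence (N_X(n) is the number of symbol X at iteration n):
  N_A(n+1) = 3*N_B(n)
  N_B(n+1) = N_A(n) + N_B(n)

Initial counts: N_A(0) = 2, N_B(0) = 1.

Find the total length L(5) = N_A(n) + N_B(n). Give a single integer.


Step 0: N_A=2, N_B=1, L=3
Step 1: N_A=3, N_B=3, L=6
Step 2: N_A=9, N_B=6, L=15
Step 3: N_A=18, N_B=15, L=33
Step 4: N_A=45, N_B=33, L=78
Step 5: N_A=99, N_B=78, L=177

Answer: 177


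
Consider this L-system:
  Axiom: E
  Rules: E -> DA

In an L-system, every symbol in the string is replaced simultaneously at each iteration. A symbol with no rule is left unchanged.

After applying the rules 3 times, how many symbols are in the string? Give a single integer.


Step 0: length = 1
Step 1: length = 2
Step 2: length = 2
Step 3: length = 2

Answer: 2


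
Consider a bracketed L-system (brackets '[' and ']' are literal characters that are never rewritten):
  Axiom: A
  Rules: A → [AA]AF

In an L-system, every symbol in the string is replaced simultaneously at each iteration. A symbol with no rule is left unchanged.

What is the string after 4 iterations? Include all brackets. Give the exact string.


Answer: [[[[AA]AF[AA]AF][AA]AFF[[AA]AF[AA]AF][AA]AFF][[AA]AF[AA]AF][AA]AFFF[[[AA]AF[AA]AF][AA]AFF[[AA]AF[AA]AF][AA]AFF][[AA]AF[AA]AF][AA]AFFF][[[AA]AF[AA]AF][AA]AFF[[AA]AF[AA]AF][AA]AFF][[AA]AF[AA]AF][AA]AFFFF

Derivation:
Step 0: A
Step 1: [AA]AF
Step 2: [[AA]AF[AA]AF][AA]AFF
Step 3: [[[AA]AF[AA]AF][AA]AFF[[AA]AF[AA]AF][AA]AFF][[AA]AF[AA]AF][AA]AFFF
Step 4: [[[[AA]AF[AA]AF][AA]AFF[[AA]AF[AA]AF][AA]AFF][[AA]AF[AA]AF][AA]AFFF[[[AA]AF[AA]AF][AA]AFF[[AA]AF[AA]AF][AA]AFF][[AA]AF[AA]AF][AA]AFFF][[[AA]AF[AA]AF][AA]AFF[[AA]AF[AA]AF][AA]AFF][[AA]AF[AA]AF][AA]AFFFF


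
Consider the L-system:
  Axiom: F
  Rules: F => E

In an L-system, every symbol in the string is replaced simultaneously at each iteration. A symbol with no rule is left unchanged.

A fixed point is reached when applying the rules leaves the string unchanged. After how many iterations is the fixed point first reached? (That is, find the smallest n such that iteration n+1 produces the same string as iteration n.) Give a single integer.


Answer: 1

Derivation:
Step 0: F
Step 1: E
Step 2: E  (unchanged — fixed point at step 1)


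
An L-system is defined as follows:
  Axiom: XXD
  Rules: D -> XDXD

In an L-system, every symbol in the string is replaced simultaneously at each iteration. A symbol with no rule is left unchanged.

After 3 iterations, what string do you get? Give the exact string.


Answer: XXXXXDXDXXDXDXXXDXDXXDXD

Derivation:
Step 0: XXD
Step 1: XXXDXD
Step 2: XXXXDXDXXDXD
Step 3: XXXXXDXDXXDXDXXXDXDXXDXD


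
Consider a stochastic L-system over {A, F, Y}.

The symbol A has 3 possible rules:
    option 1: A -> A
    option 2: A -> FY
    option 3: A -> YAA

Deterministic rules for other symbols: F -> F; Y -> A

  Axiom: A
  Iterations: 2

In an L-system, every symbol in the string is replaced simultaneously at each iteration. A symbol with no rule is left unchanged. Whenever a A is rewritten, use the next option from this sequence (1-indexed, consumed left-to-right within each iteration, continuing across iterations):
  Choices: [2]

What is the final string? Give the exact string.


Step 0: A
Step 1: FY  (used choices [2])
Step 2: FA  (used choices [])

Answer: FA


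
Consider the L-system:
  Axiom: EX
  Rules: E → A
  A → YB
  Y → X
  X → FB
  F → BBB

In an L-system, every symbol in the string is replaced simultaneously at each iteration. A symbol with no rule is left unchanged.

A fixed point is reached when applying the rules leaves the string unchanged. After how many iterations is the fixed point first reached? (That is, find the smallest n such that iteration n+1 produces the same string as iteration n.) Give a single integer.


Answer: 5

Derivation:
Step 0: EX
Step 1: AFB
Step 2: YBBBBB
Step 3: XBBBBB
Step 4: FBBBBBB
Step 5: BBBBBBBBB
Step 6: BBBBBBBBB  (unchanged — fixed point at step 5)


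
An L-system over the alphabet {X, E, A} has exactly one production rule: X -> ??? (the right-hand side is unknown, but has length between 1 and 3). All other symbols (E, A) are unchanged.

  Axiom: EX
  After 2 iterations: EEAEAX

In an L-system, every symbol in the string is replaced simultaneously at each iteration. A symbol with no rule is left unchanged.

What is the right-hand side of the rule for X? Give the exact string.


Trying X -> EAX:
  Step 0: EX
  Step 1: EEAX
  Step 2: EEAEAX
Matches the given result.

Answer: EAX


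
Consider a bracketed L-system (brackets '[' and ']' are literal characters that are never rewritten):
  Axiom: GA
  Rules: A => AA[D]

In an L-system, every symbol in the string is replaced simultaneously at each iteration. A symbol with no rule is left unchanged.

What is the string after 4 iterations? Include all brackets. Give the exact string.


Answer: GAA[D]AA[D][D]AA[D]AA[D][D][D]AA[D]AA[D][D]AA[D]AA[D][D][D][D]

Derivation:
Step 0: GA
Step 1: GAA[D]
Step 2: GAA[D]AA[D][D]
Step 3: GAA[D]AA[D][D]AA[D]AA[D][D][D]
Step 4: GAA[D]AA[D][D]AA[D]AA[D][D][D]AA[D]AA[D][D]AA[D]AA[D][D][D][D]


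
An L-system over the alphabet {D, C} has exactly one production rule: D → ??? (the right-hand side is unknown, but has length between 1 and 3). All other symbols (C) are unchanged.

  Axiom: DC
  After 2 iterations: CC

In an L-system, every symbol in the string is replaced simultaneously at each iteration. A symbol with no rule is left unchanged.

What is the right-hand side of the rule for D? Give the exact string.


Trying D → C:
  Step 0: DC
  Step 1: CC
  Step 2: CC
Matches the given result.

Answer: C


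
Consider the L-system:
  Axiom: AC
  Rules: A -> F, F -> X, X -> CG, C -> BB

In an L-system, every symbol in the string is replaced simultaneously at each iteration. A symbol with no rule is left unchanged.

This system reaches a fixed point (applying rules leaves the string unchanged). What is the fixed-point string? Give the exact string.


Step 0: AC
Step 1: FBB
Step 2: XBB
Step 3: CGBB
Step 4: BBGBB
Step 5: BBGBB  (unchanged — fixed point at step 4)

Answer: BBGBB


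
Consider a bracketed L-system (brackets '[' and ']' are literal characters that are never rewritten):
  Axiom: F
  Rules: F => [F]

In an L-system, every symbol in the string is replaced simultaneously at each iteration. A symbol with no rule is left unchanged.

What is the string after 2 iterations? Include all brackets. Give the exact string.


Step 0: F
Step 1: [F]
Step 2: [[F]]

Answer: [[F]]


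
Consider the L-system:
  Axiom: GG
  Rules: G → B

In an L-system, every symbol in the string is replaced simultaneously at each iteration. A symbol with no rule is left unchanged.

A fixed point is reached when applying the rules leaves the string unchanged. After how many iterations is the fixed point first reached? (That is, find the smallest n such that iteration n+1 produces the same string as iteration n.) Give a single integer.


Answer: 1

Derivation:
Step 0: GG
Step 1: BB
Step 2: BB  (unchanged — fixed point at step 1)


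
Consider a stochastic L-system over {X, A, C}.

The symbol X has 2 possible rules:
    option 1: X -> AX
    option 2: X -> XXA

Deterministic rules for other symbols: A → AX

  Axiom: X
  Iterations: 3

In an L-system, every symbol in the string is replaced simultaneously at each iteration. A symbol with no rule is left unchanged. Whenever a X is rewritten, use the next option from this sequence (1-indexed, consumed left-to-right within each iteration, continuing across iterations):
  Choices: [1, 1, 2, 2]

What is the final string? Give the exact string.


Step 0: X
Step 1: AX  (used choices [1])
Step 2: AXAX  (used choices [1])
Step 3: AXXXAAXXXA  (used choices [2, 2])

Answer: AXXXAAXXXA


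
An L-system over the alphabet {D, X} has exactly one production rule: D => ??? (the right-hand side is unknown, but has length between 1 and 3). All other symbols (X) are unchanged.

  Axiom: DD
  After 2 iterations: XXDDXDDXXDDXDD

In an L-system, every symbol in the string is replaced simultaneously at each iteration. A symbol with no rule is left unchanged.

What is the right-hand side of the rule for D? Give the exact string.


Trying D => XDD:
  Step 0: DD
  Step 1: XDDXDD
  Step 2: XXDDXDDXXDDXDD
Matches the given result.

Answer: XDD


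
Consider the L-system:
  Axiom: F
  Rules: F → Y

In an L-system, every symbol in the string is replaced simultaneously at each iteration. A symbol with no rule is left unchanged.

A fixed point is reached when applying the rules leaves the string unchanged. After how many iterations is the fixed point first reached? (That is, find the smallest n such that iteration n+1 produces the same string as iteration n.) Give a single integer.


Step 0: F
Step 1: Y
Step 2: Y  (unchanged — fixed point at step 1)

Answer: 1


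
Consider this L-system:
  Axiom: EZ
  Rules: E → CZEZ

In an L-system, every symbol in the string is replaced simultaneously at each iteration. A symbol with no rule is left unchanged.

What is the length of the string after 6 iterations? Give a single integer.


Step 0: length = 2
Step 1: length = 5
Step 2: length = 8
Step 3: length = 11
Step 4: length = 14
Step 5: length = 17
Step 6: length = 20

Answer: 20


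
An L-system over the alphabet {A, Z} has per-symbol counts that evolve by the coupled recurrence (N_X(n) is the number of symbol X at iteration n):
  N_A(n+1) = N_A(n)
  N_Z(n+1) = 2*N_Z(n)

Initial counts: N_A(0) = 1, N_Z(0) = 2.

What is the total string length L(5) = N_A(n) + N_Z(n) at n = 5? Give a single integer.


Answer: 65

Derivation:
Step 0: N_A=1, N_Z=2, L=3
Step 1: N_A=1, N_Z=4, L=5
Step 2: N_A=1, N_Z=8, L=9
Step 3: N_A=1, N_Z=16, L=17
Step 4: N_A=1, N_Z=32, L=33
Step 5: N_A=1, N_Z=64, L=65


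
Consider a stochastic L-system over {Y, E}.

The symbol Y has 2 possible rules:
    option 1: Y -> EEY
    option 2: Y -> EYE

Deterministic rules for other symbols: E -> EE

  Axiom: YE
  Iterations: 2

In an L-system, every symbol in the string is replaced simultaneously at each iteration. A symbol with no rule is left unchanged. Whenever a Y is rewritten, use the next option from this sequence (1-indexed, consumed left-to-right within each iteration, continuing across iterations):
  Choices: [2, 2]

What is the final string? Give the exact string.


Answer: EEEYEEEEEEE

Derivation:
Step 0: YE
Step 1: EYEEE  (used choices [2])
Step 2: EEEYEEEEEEE  (used choices [2])


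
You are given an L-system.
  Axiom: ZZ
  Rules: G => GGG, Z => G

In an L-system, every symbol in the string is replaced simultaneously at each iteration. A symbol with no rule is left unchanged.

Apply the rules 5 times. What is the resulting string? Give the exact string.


Step 0: ZZ
Step 1: GG
Step 2: GGGGGG
Step 3: GGGGGGGGGGGGGGGGGG
Step 4: GGGGGGGGGGGGGGGGGGGGGGGGGGGGGGGGGGGGGGGGGGGGGGGGGGGGGG
Step 5: GGGGGGGGGGGGGGGGGGGGGGGGGGGGGGGGGGGGGGGGGGGGGGGGGGGGGGGGGGGGGGGGGGGGGGGGGGGGGGGGGGGGGGGGGGGGGGGGGGGGGGGGGGGGGGGGGGGGGGGGGGGGGGGGGGGGGGGGGGGGGGGGGGGGGGGGGGGGGGGGGG

Answer: GGGGGGGGGGGGGGGGGGGGGGGGGGGGGGGGGGGGGGGGGGGGGGGGGGGGGGGGGGGGGGGGGGGGGGGGGGGGGGGGGGGGGGGGGGGGGGGGGGGGGGGGGGGGGGGGGGGGGGGGGGGGGGGGGGGGGGGGGGGGGGGGGGGGGGGGGGGGGGGGGG


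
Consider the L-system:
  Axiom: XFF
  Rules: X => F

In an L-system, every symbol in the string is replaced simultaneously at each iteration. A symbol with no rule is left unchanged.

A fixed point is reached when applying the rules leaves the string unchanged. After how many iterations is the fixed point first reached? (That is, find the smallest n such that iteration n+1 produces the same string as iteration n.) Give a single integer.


Answer: 1

Derivation:
Step 0: XFF
Step 1: FFF
Step 2: FFF  (unchanged — fixed point at step 1)


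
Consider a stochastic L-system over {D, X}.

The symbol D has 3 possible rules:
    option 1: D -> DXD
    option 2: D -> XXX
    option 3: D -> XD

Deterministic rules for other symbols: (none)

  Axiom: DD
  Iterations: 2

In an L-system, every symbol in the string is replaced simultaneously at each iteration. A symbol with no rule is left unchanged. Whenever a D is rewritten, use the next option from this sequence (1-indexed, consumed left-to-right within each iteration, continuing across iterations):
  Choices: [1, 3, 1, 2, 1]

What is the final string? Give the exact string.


Step 0: DD
Step 1: DXDXD  (used choices [1, 3])
Step 2: DXDXXXXXDXD  (used choices [1, 2, 1])

Answer: DXDXXXXXDXD


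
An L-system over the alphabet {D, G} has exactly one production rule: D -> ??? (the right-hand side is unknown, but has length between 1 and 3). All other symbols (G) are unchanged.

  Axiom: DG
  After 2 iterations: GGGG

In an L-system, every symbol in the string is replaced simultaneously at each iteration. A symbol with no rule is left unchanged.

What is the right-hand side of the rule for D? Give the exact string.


Answer: GGG

Derivation:
Trying D -> GGG:
  Step 0: DG
  Step 1: GGGG
  Step 2: GGGG
Matches the given result.


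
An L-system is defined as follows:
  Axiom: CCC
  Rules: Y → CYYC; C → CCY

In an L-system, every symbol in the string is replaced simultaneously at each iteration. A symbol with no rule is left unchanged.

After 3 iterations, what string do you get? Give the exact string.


Answer: CCYCCYCYYCCCYCCYCYYCCCYCYYCCYYCCCYCCYCCYCYYCCCYCCYCYYCCCYCYYCCYYCCCYCCYCCYCYYCCCYCCYCYYCCCYCYYCCYYCCCY

Derivation:
Step 0: CCC
Step 1: CCYCCYCCY
Step 2: CCYCCYCYYCCCYCCYCYYCCCYCCYCYYC
Step 3: CCYCCYCYYCCCYCCYCYYCCCYCYYCCYYCCCYCCYCCYCYYCCCYCCYCYYCCCYCYYCCYYCCCYCCYCCYCYYCCCYCCYCYYCCCYCYYCCYYCCCY


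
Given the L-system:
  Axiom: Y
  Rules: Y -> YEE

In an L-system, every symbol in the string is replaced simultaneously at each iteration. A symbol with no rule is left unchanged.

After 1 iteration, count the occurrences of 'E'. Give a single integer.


Step 0: Y  (0 'E')
Step 1: YEE  (2 'E')

Answer: 2


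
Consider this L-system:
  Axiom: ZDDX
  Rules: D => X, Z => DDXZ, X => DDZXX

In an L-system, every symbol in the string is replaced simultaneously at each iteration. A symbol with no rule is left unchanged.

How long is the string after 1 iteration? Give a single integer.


Answer: 11

Derivation:
Step 0: length = 4
Step 1: length = 11


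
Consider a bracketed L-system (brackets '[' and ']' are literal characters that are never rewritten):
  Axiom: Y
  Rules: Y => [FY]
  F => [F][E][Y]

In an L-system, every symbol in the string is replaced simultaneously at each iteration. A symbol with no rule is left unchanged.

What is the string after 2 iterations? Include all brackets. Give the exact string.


Step 0: Y
Step 1: [FY]
Step 2: [[F][E][Y][FY]]

Answer: [[F][E][Y][FY]]


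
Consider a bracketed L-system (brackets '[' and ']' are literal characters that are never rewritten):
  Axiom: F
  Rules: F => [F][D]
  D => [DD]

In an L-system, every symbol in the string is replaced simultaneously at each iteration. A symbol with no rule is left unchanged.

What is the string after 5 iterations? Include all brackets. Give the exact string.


Step 0: F
Step 1: [F][D]
Step 2: [[F][D]][[DD]]
Step 3: [[[F][D]][[DD]]][[[DD][DD]]]
Step 4: [[[[F][D]][[DD]]][[[DD][DD]]]][[[[DD][DD]][[DD][DD]]]]
Step 5: [[[[[F][D]][[DD]]][[[DD][DD]]]][[[[DD][DD]][[DD][DD]]]]][[[[[DD][DD]][[DD][DD]]][[[DD][DD]][[DD][DD]]]]]

Answer: [[[[[F][D]][[DD]]][[[DD][DD]]]][[[[DD][DD]][[DD][DD]]]]][[[[[DD][DD]][[DD][DD]]][[[DD][DD]][[DD][DD]]]]]


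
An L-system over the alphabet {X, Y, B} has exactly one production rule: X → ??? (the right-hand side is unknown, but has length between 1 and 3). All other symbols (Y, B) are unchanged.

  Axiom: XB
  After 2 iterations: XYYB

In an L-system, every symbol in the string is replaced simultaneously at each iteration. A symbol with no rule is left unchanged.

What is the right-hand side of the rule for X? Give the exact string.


Answer: XY

Derivation:
Trying X → XY:
  Step 0: XB
  Step 1: XYB
  Step 2: XYYB
Matches the given result.


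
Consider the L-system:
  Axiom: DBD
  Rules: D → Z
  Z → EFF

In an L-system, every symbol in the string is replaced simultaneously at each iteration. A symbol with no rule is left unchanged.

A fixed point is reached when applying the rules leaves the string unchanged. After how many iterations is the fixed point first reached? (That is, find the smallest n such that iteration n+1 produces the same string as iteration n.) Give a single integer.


Step 0: DBD
Step 1: ZBZ
Step 2: EFFBEFF
Step 3: EFFBEFF  (unchanged — fixed point at step 2)

Answer: 2


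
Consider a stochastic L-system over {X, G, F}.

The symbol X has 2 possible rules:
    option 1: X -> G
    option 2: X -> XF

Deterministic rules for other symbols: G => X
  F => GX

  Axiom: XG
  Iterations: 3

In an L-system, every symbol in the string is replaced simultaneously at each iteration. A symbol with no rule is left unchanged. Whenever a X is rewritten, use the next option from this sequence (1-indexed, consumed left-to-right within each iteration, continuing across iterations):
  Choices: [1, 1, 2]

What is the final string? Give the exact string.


Answer: XFX

Derivation:
Step 0: XG
Step 1: GX  (used choices [1])
Step 2: XG  (used choices [1])
Step 3: XFX  (used choices [2])


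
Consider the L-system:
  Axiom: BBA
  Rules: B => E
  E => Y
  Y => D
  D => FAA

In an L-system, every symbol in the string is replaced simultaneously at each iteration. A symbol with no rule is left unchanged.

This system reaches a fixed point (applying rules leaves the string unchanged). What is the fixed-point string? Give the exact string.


Step 0: BBA
Step 1: EEA
Step 2: YYA
Step 3: DDA
Step 4: FAAFAAA
Step 5: FAAFAAA  (unchanged — fixed point at step 4)

Answer: FAAFAAA


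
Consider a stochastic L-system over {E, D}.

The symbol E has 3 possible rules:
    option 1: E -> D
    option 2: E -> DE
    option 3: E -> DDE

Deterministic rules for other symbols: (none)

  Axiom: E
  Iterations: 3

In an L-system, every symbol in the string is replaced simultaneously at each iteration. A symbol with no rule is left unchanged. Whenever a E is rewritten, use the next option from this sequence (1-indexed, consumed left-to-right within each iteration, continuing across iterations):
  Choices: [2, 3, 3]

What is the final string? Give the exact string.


Step 0: E
Step 1: DE  (used choices [2])
Step 2: DDDE  (used choices [3])
Step 3: DDDDDE  (used choices [3])

Answer: DDDDDE


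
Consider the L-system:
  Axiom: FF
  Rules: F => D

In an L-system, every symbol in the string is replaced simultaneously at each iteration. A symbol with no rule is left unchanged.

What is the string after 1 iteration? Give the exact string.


Step 0: FF
Step 1: DD

Answer: DD


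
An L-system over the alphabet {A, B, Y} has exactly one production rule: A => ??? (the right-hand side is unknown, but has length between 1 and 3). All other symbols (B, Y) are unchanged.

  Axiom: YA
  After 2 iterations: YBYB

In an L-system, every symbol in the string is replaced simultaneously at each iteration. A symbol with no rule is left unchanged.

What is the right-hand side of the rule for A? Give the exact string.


Answer: BYB

Derivation:
Trying A => BYB:
  Step 0: YA
  Step 1: YBYB
  Step 2: YBYB
Matches the given result.


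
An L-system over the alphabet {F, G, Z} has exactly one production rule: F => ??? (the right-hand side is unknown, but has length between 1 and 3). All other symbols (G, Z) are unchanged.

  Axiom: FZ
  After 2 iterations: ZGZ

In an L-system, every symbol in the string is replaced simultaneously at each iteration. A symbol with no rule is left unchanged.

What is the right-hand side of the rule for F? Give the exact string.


Trying F => ZG:
  Step 0: FZ
  Step 1: ZGZ
  Step 2: ZGZ
Matches the given result.

Answer: ZG


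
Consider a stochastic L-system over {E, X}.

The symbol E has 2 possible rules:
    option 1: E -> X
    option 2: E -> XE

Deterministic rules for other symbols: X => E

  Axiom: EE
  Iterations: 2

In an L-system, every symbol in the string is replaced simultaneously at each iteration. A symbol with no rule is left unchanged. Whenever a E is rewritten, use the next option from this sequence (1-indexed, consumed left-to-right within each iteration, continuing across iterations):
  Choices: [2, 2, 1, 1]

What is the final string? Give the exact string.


Answer: EXEX

Derivation:
Step 0: EE
Step 1: XEXE  (used choices [2, 2])
Step 2: EXEX  (used choices [1, 1])


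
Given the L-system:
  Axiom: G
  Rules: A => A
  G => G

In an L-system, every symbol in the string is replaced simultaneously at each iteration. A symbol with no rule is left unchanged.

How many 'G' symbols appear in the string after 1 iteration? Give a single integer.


Answer: 1

Derivation:
Step 0: G  (1 'G')
Step 1: G  (1 'G')


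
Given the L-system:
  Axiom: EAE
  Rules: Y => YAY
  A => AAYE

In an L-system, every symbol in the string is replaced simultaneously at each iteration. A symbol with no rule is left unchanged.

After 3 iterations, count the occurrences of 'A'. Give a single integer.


Step 0: EAE  (1 'A')
Step 1: EAAYEE  (2 'A')
Step 2: EAAYEAAYEYAYEE  (5 'A')
Step 3: EAAYEAAYEYAYEAAYEAAYEYAYEYAYAAYEYAYEE  (14 'A')

Answer: 14


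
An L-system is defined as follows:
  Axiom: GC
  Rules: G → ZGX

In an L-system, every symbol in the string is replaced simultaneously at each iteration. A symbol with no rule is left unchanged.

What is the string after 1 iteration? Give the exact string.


Answer: ZGXC

Derivation:
Step 0: GC
Step 1: ZGXC


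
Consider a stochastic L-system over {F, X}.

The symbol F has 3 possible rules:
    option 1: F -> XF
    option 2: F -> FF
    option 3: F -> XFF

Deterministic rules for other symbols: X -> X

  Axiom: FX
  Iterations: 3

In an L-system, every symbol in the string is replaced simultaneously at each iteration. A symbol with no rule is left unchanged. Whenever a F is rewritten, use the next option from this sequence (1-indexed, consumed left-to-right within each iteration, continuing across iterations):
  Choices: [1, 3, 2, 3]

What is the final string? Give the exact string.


Answer: XXFFXFFX

Derivation:
Step 0: FX
Step 1: XFX  (used choices [1])
Step 2: XXFFX  (used choices [3])
Step 3: XXFFXFFX  (used choices [2, 3])


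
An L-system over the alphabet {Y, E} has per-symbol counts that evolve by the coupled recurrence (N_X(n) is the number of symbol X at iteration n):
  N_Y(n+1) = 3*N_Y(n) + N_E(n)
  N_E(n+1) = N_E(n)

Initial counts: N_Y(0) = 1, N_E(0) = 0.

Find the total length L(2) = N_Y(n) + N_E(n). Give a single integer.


Step 0: N_Y=1, N_E=0, L=1
Step 1: N_Y=3, N_E=0, L=3
Step 2: N_Y=9, N_E=0, L=9

Answer: 9


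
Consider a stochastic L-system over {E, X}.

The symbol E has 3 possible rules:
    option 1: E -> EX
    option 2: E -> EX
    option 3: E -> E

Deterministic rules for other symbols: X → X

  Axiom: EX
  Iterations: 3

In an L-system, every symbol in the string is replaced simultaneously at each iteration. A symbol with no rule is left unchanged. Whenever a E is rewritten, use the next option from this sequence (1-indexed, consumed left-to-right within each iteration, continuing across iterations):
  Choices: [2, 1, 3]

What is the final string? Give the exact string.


Answer: EXXX

Derivation:
Step 0: EX
Step 1: EXX  (used choices [2])
Step 2: EXXX  (used choices [1])
Step 3: EXXX  (used choices [3])


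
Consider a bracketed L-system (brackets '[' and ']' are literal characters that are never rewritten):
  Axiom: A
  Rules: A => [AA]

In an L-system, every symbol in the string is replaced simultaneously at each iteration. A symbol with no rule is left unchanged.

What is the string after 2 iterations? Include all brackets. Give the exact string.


Step 0: A
Step 1: [AA]
Step 2: [[AA][AA]]

Answer: [[AA][AA]]


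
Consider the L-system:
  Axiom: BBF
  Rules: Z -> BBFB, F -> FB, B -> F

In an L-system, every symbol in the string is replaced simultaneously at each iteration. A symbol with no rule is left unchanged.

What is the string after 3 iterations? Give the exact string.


Step 0: BBF
Step 1: FFFB
Step 2: FBFBFBF
Step 3: FBFFBFFBFFB

Answer: FBFFBFFBFFB


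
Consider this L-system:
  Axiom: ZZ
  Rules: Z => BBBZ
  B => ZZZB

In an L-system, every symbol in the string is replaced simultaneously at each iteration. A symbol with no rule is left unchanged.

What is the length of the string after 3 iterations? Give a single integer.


Answer: 128

Derivation:
Step 0: length = 2
Step 1: length = 8
Step 2: length = 32
Step 3: length = 128


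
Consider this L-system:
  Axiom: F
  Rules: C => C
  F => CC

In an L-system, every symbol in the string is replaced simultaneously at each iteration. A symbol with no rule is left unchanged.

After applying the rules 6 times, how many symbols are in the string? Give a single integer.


Step 0: length = 1
Step 1: length = 2
Step 2: length = 2
Step 3: length = 2
Step 4: length = 2
Step 5: length = 2
Step 6: length = 2

Answer: 2


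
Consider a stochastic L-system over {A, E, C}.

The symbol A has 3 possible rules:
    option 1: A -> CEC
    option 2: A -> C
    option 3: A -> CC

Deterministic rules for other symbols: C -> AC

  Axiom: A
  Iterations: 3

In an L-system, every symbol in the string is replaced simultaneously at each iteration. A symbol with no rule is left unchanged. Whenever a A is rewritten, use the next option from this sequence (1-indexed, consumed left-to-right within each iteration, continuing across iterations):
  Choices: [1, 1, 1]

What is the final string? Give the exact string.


Step 0: A
Step 1: CEC  (used choices [1])
Step 2: ACEAC  (used choices [])
Step 3: CECACECECAC  (used choices [1, 1])

Answer: CECACECECAC


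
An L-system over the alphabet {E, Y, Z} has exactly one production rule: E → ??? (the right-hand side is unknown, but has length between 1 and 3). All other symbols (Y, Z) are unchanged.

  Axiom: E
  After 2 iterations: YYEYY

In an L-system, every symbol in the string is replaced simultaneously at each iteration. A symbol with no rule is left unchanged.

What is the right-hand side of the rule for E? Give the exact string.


Trying E → YEY:
  Step 0: E
  Step 1: YEY
  Step 2: YYEYY
Matches the given result.

Answer: YEY


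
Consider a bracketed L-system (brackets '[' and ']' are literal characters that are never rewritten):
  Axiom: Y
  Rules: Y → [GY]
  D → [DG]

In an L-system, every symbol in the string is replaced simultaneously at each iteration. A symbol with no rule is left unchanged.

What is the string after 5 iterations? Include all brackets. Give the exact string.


Step 0: Y
Step 1: [GY]
Step 2: [G[GY]]
Step 3: [G[G[GY]]]
Step 4: [G[G[G[GY]]]]
Step 5: [G[G[G[G[GY]]]]]

Answer: [G[G[G[G[GY]]]]]


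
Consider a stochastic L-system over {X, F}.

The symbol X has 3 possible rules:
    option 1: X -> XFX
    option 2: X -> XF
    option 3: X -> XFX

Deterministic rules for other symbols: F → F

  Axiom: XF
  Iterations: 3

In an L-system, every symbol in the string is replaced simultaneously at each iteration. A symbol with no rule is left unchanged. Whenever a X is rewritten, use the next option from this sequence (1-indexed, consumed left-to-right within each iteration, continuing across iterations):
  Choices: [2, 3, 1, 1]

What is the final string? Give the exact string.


Answer: XFXFXFXFF

Derivation:
Step 0: XF
Step 1: XFF  (used choices [2])
Step 2: XFXFF  (used choices [3])
Step 3: XFXFXFXFF  (used choices [1, 1])


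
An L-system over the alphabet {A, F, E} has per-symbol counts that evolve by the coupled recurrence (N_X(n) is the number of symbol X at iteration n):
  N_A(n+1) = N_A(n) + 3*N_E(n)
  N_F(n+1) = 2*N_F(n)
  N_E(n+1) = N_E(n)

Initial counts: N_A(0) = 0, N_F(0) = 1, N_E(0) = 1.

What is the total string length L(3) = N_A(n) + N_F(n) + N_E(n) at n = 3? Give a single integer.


Answer: 18

Derivation:
Step 0: N_A=0, N_F=1, N_E=1, L=2
Step 1: N_A=3, N_F=2, N_E=1, L=6
Step 2: N_A=6, N_F=4, N_E=1, L=11
Step 3: N_A=9, N_F=8, N_E=1, L=18


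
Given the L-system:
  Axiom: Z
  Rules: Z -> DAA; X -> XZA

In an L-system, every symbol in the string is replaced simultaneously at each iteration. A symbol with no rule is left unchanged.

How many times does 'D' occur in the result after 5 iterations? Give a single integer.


Step 0: Z  (0 'D')
Step 1: DAA  (1 'D')
Step 2: DAA  (1 'D')
Step 3: DAA  (1 'D')
Step 4: DAA  (1 'D')
Step 5: DAA  (1 'D')

Answer: 1


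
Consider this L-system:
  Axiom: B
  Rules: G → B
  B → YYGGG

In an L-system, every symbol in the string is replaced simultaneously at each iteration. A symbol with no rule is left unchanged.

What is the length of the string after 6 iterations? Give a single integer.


Step 0: length = 1
Step 1: length = 5
Step 2: length = 5
Step 3: length = 17
Step 4: length = 17
Step 5: length = 53
Step 6: length = 53

Answer: 53


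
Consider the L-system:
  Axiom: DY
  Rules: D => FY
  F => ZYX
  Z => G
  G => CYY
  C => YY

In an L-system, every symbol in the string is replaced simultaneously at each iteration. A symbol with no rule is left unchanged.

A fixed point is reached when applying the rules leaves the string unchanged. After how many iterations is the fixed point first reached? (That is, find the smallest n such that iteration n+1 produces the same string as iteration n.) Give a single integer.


Step 0: DY
Step 1: FYY
Step 2: ZYXYY
Step 3: GYXYY
Step 4: CYYYXYY
Step 5: YYYYYXYY
Step 6: YYYYYXYY  (unchanged — fixed point at step 5)

Answer: 5


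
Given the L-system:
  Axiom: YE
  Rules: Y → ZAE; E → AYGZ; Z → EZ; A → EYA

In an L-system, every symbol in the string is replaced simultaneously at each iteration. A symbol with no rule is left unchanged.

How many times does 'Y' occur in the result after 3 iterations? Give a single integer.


Answer: 9

Derivation:
Step 0: YE  (1 'Y')
Step 1: ZAEAYGZ  (1 'Y')
Step 2: EZEYAAYGZEYAZAEGEZ  (3 'Y')
Step 3: AYGZEZAYGZZAEEYAEYAZAEGEZAYGZZAEEYAEZEYAAYGZGAYGZEZ  (9 'Y')


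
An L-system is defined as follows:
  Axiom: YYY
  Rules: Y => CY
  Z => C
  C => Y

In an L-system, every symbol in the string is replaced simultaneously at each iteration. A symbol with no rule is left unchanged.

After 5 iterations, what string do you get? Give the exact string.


Step 0: YYY
Step 1: CYCYCY
Step 2: YCYYCYYCY
Step 3: CYYCYCYYCYCYYCY
Step 4: YCYCYYCYYCYCYYCYYCYCYYCY
Step 5: CYYCYYCYCYYCYCYYCYYCYCYYCYCYYCYYCYCYYCY

Answer: CYYCYYCYCYYCYCYYCYYCYCYYCYCYYCYYCYCYYCY


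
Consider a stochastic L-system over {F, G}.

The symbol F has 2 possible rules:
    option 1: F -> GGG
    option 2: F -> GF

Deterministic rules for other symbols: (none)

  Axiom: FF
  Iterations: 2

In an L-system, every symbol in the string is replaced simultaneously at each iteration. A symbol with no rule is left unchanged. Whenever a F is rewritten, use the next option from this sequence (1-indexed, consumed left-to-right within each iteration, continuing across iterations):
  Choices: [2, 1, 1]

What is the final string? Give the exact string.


Step 0: FF
Step 1: GFGGG  (used choices [2, 1])
Step 2: GGGGGGG  (used choices [1])

Answer: GGGGGGG


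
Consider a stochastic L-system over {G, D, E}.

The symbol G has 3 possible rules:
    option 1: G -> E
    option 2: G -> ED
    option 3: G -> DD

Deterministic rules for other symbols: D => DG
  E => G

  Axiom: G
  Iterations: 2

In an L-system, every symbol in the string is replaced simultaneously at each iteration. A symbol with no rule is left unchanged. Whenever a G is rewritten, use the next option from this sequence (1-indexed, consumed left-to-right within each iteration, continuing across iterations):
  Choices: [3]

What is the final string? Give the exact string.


Step 0: G
Step 1: DD  (used choices [3])
Step 2: DGDG  (used choices [])

Answer: DGDG


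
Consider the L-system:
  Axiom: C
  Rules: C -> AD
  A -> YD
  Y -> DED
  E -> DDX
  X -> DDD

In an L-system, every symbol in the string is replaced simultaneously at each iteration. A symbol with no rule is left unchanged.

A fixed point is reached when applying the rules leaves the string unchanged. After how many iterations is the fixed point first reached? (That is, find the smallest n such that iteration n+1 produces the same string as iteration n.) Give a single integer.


Step 0: C
Step 1: AD
Step 2: YDD
Step 3: DEDDD
Step 4: DDDXDDD
Step 5: DDDDDDDDD
Step 6: DDDDDDDDD  (unchanged — fixed point at step 5)

Answer: 5
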